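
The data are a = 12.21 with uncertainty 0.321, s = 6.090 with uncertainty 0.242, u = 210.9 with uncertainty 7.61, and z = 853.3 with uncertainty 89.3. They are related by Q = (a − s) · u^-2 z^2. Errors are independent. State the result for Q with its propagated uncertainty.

100.2 ± 23.1

Let w = a − s = 6.120. δw = √(δa² + δs²) = √(0.103 + 0.0586) = 0.402, so δw/w = 0.0657.
Q is then a monomial in w, u, z:
δQ/Q = √((δw/w)² + (-2·δu/u)² + (2·δz/z)²) = √(0.00431 + 0.00521 + 0.0438) = 0.231
Q = 100.2, so δQ = 0.231 × 100.2 = 23.1.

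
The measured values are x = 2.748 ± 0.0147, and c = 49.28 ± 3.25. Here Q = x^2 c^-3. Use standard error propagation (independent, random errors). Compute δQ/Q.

Relative error in a monomial: (δQ/Q)² = Σ (nᵢ · δxᵢ/xᵢ)².
  (2·δx/x)² = (2×0.00535)² = 0.000114;  (-3·δc/c)² = (-3×0.0659)² = 0.0391
δQ/Q = √(0.0393) = 0.198

0.198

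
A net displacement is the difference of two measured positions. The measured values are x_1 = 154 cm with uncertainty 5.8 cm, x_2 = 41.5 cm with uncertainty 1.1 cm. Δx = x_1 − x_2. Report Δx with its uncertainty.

112 ± 5.90 cm

Absolute uncertainties add in quadrature for a linear combination:
  (δx_1)² = 33.6;  (δx_2)² = 1.21
δΔx = √(34.9) = 5.90 cm
Δx = 112 cm.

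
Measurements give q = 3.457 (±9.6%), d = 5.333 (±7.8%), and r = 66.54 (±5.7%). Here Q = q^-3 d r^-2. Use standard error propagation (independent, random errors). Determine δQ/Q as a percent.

31.9%

Each factor contributes (exponent × relative error)² to (δQ/Q)²:
  (-3·δq/q)² = (-3×0.0960)² = 0.0829;  (1·δd/d)² = (1×0.0780)² = 0.00608;  (-2·δr/r)² = (-2×0.0570)² = 0.0130
δQ/Q = √(0.102) = 0.319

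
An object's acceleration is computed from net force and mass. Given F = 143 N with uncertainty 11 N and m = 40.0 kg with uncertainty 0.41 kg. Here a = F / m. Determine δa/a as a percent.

Relative error in a monomial: (δa/a)² = Σ (nᵢ · δxᵢ/xᵢ)².
  (1·δF/F)² = (1×0.0769)² = 0.00592;  (-1·δm/m)² = (-1×0.0102)² = 0.000105
δa/a = √(0.00602) = 0.0776

7.76%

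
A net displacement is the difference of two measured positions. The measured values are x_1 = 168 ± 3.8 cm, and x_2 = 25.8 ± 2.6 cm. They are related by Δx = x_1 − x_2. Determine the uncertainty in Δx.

Δx is a linear combination, so absolute uncertainties add in quadrature:
  (δx_1)² = 14.4;  (δx_2)² = 6.76
δΔx = √(21.2) = 4.60 cm

4.60 cm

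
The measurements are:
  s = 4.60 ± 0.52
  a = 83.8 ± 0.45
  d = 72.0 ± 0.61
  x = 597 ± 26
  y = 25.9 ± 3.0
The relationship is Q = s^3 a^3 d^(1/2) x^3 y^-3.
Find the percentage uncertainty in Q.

50.3%

Since Q is a product/quotient, work with relative uncertainties:
  (3·δs/s)² = (3×0.113)² = 0.115;  (3·δa/a)² = (3×0.00537)² = 0.000260;  (½·δd/d)² = (0.5×0.00847)² = 1.79e-05;  (3·δx/x)² = (3×0.0436)² = 0.0171;  (-3·δy/y)² = (-3×0.116)² = 0.121
δQ/Q = √(0.253) = 0.503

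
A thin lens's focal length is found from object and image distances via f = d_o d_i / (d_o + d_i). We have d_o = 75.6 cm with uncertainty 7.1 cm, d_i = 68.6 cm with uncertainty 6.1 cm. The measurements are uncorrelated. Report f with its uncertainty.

36.0 ± 2.32 cm

∂f/∂d_o = (d_i/(d_o+d_i))² = 0.226;  ∂f/∂d_i = (d_o/(d_o+d_i))² = 0.275
δf = √((∂f/∂d_o · δd_o)² + (∂f/∂d_i · δd_i)²) = √(2.58 + 2.81) = 2.32 cm
f = 36.0 cm.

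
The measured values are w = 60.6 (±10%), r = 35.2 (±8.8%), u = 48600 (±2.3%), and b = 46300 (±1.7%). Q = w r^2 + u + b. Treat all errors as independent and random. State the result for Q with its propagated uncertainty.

Let p = w·r^2 = 75100. δp/p = √((1·δw/w)² + (2·δr/r)²) = √(0.0100 + 0.0310) = 0.202, so δp = 15200.
Q = p + u + b: δQ = √(δp² + δu² + δb²) = √(2.31e+08 + 1.25e+06 + 6.2e+05) = 15300
Q = 1.7e+05.

(1.70 ± 0.153) × 10^5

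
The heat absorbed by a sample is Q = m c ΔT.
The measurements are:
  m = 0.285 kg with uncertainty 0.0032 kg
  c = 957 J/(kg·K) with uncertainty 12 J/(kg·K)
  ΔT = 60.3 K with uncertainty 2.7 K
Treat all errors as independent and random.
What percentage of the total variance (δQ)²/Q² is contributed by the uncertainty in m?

(δQ/Q)² = (1·δm/m)² + (1·δc/c)² + (1·δΔT/ΔT)²
  m term: (1×0.0112)² = 0.000126
  c term: (1×0.0125)² = 0.000157
  ΔT term: (1×0.0448)² = 0.00200
Total = 0.00229. Share from m = 0.000126/0.00229 = 0.0551.

5.51%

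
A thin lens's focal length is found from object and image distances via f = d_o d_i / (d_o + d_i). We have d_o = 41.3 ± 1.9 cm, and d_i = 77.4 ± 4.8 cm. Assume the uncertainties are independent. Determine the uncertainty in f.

0.995 cm

∂f/∂d_o = (d_i/(d_o+d_i))² = 0.425;  ∂f/∂d_i = (d_o/(d_o+d_i))² = 0.121
δf = √((∂f/∂d_o · δd_o)² + (∂f/∂d_i · δd_i)²) = √(0.653 + 0.338) = 0.995 cm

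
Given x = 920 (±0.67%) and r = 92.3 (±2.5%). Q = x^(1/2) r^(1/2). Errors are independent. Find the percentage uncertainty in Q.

1.29%

For a monomial Q ∝ x^(1/2), r^(1/2), fractional errors add in quadrature:
  (½·δx/x)² = (0.5×0.00670)² = 1.12e-05;  (½·δr/r)² = (0.5×0.0250)² = 0.000156
δQ/Q = √(0.000167) = 0.0129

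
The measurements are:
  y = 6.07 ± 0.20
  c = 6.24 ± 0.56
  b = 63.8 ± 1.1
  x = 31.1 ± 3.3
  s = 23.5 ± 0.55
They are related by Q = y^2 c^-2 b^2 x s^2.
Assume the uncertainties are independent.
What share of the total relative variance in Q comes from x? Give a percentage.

(δQ/Q)² = (2·δy/y)² + (-2·δc/c)² + (2·δb/b)² + (1·δx/x)² + (2·δs/s)²
  y term: (2×0.0329)² = 0.00434
  c term: (-2×0.0897)² = 0.0322
  b term: (2×0.0172)² = 0.00119
  x term: (1×0.106)² = 0.0113
  s term: (2×0.0234)² = 0.00219
Total = 0.0512. Share from x = 0.0113/0.0512 = 0.220.

22.0%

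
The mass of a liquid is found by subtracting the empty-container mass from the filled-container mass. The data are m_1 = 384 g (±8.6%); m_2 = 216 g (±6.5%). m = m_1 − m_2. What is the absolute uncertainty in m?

35.9 g

For a sum/difference, combine absolute errors in quadrature:
  (δm_1)² = 1090;  (δm_2)² = 197
δm = √(1290) = 35.9 g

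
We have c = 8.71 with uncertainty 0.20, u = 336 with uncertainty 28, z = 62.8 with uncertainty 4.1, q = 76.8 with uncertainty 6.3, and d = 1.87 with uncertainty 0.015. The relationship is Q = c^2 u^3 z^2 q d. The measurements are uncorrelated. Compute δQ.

Since Q is a product/quotient, work with relative uncertainties:
  (2·δc/c)² = (2×0.0230)² = 0.00211;  (3·δu/u)² = (3×0.0833)² = 0.0625;  (2·δz/z)² = (2×0.0653)² = 0.0170;  (1·δq/q)² = (1×0.0820)² = 0.00673;  (1·δd/d)² = (1×0.00802)² = 6.43e-05
δQ/Q = √(0.0885) = 0.297
Q = 1.63e+15, so δQ = 0.297 × 1.63e+15 = 4.85e+14.

4.85e+14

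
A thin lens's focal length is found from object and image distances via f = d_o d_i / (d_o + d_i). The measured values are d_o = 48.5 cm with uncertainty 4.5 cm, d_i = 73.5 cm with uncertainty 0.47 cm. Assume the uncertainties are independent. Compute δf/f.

∂f/∂d_o = (d_i/(d_o+d_i))² = 0.363;  ∂f/∂d_i = (d_o/(d_o+d_i))² = 0.158
δf = √((∂f/∂d_o · δd_o)² + (∂f/∂d_i · δd_i)²) = √(2.67 + 0.00552) = 1.63 cm
f = 29.2 cm, so δf/f = 1.63/29.2 = 0.0560.

0.0560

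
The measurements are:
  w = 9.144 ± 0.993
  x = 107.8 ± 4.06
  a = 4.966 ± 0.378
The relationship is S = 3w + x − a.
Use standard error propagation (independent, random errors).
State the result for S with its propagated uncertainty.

For a sum/difference, combine absolute errors in quadrature:
  (3·δw)² = 8.87;  (δx)² = 16.5;  (δa)² = 0.143
δS = √(25.5) = 5.05
S = 130.3.

130.3 ± 5.05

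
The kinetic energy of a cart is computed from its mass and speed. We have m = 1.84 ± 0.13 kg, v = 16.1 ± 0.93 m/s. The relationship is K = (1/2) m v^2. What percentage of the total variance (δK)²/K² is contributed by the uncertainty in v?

(δK/K)² = (1·δm/m)² + (2·δv/v)²
  m term: (1×0.0707)² = 0.00499
  v term: (2×0.0578)² = 0.0133
Total = 0.0183. Share from v = 0.0133/0.0183 = 0.728.

72.8%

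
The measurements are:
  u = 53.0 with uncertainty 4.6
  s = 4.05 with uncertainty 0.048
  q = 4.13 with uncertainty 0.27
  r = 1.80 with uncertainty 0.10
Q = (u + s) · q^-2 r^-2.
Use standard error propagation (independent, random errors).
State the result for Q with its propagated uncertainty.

1.03 ± 0.196

Let w = u + s = 57.0. δw = √(δu² + δs²) = √(21.2 + 0.00230) = 4.60, so δw/w = 0.0806.
Q is then a monomial in w, q, r:
δQ/Q = √((δw/w)² + (-2·δq/q)² + (-2·δr/r)²) = √(0.00650 + 0.0171 + 0.0123) = 0.190
Q = 1.03, so δQ = 0.190 × 1.03 = 0.196.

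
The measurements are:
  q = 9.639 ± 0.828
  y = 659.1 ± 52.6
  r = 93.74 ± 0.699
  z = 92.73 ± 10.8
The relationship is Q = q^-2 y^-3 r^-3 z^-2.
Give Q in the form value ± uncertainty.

(5.307 ± 2.00) × 10^-21

Q is a product of powers, so relative uncertainties combine in quadrature:
  (-2·δq/q)² = (-2×0.0859)² = 0.0295;  (-3·δy/y)² = (-3×0.0798)² = 0.0573;  (-3·δr/r)² = (-3×0.00746)² = 0.000500;  (-2·δz/z)² = (-2×0.116)² = 0.0543
δQ/Q = √(0.142) = 0.376
Q = 5.307e-21, so δQ = 0.376 × 5.307e-21 = 2e-21.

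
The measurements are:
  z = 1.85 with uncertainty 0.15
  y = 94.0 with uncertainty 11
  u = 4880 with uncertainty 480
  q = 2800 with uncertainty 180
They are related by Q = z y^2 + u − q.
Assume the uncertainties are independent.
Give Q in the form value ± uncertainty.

18400 ± 4080

Let p = z·y^2 = 16300. δp/p = √((1·δz/z)² + (2·δy/y)²) = √(0.00657 + 0.0548) = 0.248, so δp = 4050.
Q = p + u − q: δQ = √(δp² + δu² + δq²) = √(1.64e+07 + 2.3e+05 + 32400) = 4080
Q = 18400.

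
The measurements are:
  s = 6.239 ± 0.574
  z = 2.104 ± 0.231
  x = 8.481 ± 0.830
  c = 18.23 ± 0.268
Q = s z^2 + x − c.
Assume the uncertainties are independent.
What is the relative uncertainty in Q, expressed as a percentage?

37.1%

Let p = s·z^2 = 27.62. δp/p = √((1·δs/s)² + (2·δz/z)²) = √(0.00846 + 0.0482) = 0.238, so δp = 6.58.
Q = p + x − c: δQ = √(δp² + δx² + δc²) = √(43.2 + 0.689 + 0.0718) = 6.63
Q = 17.87, so δQ/Q = 6.63/17.87 = 0.371.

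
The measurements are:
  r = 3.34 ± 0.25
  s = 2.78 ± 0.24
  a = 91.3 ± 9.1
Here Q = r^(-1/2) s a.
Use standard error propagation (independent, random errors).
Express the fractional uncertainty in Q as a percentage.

Products/powers → add relative errors in quadrature, weighted by exponent:
  (−½·δr/r)² = (-0.5×0.0749)² = 0.00140;  (1·δs/s)² = (1×0.0863)² = 0.00745;  (1·δa/a)² = (1×0.0997)² = 0.00993
δQ/Q = √(0.0188) = 0.137

13.7%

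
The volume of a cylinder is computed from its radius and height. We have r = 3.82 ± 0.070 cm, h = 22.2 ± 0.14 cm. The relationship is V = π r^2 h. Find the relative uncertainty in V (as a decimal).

Since V is a product/quotient, work with relative uncertainties:
  (2·δr/r)² = (2×0.0183)² = 0.00134;  (1·δh/h)² = (1×0.00631)² = 3.98e-05
δV/V = √(0.00138) = 0.0372

0.0372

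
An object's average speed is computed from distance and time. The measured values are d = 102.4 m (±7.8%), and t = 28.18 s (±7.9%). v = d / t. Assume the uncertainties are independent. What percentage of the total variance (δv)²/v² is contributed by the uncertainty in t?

50.6%

(δv/v)² = (1·δd/d)² + (-1·δt/t)²
  d term: (1×0.0780)² = 0.00608
  t term: (-1×0.0790)² = 0.00624
Total = 0.0123. Share from t = 0.00624/0.0123 = 0.506.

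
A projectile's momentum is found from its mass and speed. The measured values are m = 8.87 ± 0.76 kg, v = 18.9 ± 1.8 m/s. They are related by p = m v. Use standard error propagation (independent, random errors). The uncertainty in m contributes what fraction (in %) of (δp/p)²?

(δp/p)² = (1·δm/m)² + (1·δv/v)²
  m term: (1×0.0857)² = 0.00734
  v term: (1×0.0952)² = 0.00907
Total = 0.0164. Share from m = 0.00734/0.0164 = 0.447.

44.7%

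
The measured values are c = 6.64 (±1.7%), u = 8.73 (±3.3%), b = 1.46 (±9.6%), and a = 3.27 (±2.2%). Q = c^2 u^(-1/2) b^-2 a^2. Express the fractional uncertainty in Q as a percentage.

Relative error in a monomial: (δQ/Q)² = Σ (nᵢ · δxᵢ/xᵢ)².
  (2·δc/c)² = (2×0.0170)² = 0.00116;  (−½·δu/u)² = (-0.5×0.0330)² = 0.000272;  (-2·δb/b)² = (-2×0.0960)² = 0.0369;  (2·δa/a)² = (2×0.0220)² = 0.00194
δQ/Q = √(0.0402) = 0.201

20.1%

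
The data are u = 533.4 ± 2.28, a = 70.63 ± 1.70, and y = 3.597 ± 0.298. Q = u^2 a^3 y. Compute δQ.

3.97e+10

Products/powers → add relative errors in quadrature, weighted by exponent:
  (2·δu/u)² = (2×0.00427)² = 7.31e-05;  (3·δa/a)² = (3×0.0241)² = 0.00521;  (1·δy/y)² = (1×0.0828)² = 0.00686
δQ/Q = √(0.0122) = 0.110
Q = 3.606e+11, so δQ = 0.110 × 3.606e+11 = 3.97e+10.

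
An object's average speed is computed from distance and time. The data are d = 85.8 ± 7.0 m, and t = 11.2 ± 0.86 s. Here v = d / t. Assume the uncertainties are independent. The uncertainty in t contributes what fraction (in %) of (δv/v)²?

(δv/v)² = (1·δd/d)² + (-1·δt/t)²
  d term: (1×0.0816)² = 0.00666
  t term: (-1×0.0768)² = 0.00590
Total = 0.0126. Share from t = 0.00590/0.0126 = 0.470.

47.0%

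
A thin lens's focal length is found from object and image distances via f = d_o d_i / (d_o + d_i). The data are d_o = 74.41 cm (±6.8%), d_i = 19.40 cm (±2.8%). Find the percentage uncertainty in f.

∂f/∂d_o = (d_i/(d_o+d_i))² = 0.0428;  ∂f/∂d_i = (d_o/(d_o+d_i))² = 0.629
δf = √((∂f/∂d_o · δd_o)² + (∂f/∂d_i · δd_i)²) = √(0.0468 + 0.117) = 0.405 cm
f = 15.39 cm, so δf/f = 0.405/15.39 = 0.0263.

2.63%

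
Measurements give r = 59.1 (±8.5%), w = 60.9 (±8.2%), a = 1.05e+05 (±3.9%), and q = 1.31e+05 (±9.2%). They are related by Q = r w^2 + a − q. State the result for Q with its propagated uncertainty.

Let p = r·w^2 = 2.19e+05. δp/p = √((1·δr/r)² + (2·δw/w)²) = √(0.00723 + 0.0269) = 0.185, so δp = 40500.
Q = p + a − q: δQ = √(δp² + δa² + δq²) = √(1.64e+09 + 1.68e+07 + 1.45e+08) = 42400
Q = 1.93e+05.

(1.93 ± 0.424) × 10^5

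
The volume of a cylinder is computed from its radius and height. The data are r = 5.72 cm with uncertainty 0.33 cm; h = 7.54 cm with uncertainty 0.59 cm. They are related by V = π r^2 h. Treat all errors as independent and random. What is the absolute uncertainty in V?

Each factor contributes (exponent × relative error)² to (δV/V)²:
  (2·δr/r)² = (2×0.0577)² = 0.0133;  (1·δh/h)² = (1×0.0782)² = 0.00612
δV/V = √(0.0194) = 0.139
V = 775 cm^3, so δV = 0.139 × 775 = 108 cm^3.

108 cm^3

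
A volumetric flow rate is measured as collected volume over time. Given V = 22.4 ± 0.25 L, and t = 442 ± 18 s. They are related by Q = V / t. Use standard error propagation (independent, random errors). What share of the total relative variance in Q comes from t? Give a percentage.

(δQ/Q)² = (1·δV/V)² + (-1·δt/t)²
  V term: (1×0.0112)² = 0.000125
  t term: (-1×0.0407)² = 0.00166
Total = 0.00178. Share from t = 0.00166/0.00178 = 0.930.

93.0%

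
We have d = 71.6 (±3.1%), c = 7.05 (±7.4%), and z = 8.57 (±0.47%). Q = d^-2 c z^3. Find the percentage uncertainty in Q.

For a monomial Q ∝ d^-2, c, z^3, fractional errors add in quadrature:
  (-2·δd/d)² = (-2×0.0310)² = 0.00384;  (1·δc/c)² = (1×0.0740)² = 0.00548;  (3·δz/z)² = (3×0.00470)² = 0.000199
δQ/Q = √(0.00952) = 0.0976

9.76%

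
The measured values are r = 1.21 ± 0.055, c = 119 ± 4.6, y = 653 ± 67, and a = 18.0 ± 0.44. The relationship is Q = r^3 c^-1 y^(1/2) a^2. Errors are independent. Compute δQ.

Each factor contributes (exponent × relative error)² to (δQ/Q)²:
  (3·δr/r)² = (3×0.0455)² = 0.0186;  (-1·δc/c)² = (-1×0.0387)² = 0.00149;  (½·δy/y)² = (0.5×0.103)² = 0.00263;  (2·δa/a)² = (2×0.0244)² = 0.00239
δQ/Q = √(0.0251) = 0.158
Q = 123, so δQ = 0.158 × 123 = 19.5.

19.5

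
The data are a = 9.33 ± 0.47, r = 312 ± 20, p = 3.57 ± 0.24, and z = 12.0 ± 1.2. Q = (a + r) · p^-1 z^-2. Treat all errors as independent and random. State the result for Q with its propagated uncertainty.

0.625 ± 0.138

Let u = a + r = 321. δu = √(δa² + δr²) = √(0.221 + 400) = 20.0, so δu/u = 0.0623.
Q is then a monomial in u, p, z:
δQ/Q = √((δu/u)² + (-1·δp/p)² + (-2·δz/z)²) = √(0.00388 + 0.00452 + 0.0400) = 0.220
Q = 0.625, so δQ = 0.220 × 0.625 = 0.138.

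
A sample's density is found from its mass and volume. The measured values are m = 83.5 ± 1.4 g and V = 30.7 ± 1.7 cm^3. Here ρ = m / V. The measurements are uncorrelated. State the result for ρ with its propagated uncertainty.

Each factor contributes (exponent × relative error)² to (δρ/ρ)²:
  (1·δm/m)² = (1×0.0168)² = 0.000281;  (-1·δV/V)² = (-1×0.0554)² = 0.00307
δρ/ρ = √(0.00335) = 0.0579
ρ = 2.72 g/cm^3, so δρ = 0.0579 × 2.72 = 0.157 g/cm^3.

2.72 ± 0.157 g/cm^3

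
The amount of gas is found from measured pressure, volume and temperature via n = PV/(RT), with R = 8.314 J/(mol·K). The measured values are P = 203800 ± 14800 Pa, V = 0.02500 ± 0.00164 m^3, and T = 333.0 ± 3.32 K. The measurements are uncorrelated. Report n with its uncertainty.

Each factor contributes (exponent × relative error)² to (δn/n)²:
  (1·δP/P)² = (1×0.0726)² = 0.00527;  (1·δV/V)² = (1×0.0656)² = 0.00430;  (-1·δT/T)² = (-1×0.00997)² = 9.94e-05
δn/n = √(0.00968) = 0.0984
n = 1.840 mol, so δn = 0.0984 × 1.840 = 0.181 mol.

1.840 ± 0.181 mol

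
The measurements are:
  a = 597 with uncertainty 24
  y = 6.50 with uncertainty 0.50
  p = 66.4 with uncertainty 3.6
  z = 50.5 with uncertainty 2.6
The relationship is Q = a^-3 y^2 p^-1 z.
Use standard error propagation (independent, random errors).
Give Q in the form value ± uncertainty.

(1.51 ± 0.316) × 10^-7

Each factor contributes (exponent × relative error)² to (δQ/Q)²:
  (-3·δa/a)² = (-3×0.0402)² = 0.0145;  (2·δy/y)² = (2×0.0769)² = 0.0237;  (-1·δp/p)² = (-1×0.0542)² = 0.00294;  (1·δz/z)² = (1×0.0515)² = 0.00265
δQ/Q = √(0.0438) = 0.209
Q = 1.51e-07, so δQ = 0.209 × 1.51e-07 = 3.16e-08.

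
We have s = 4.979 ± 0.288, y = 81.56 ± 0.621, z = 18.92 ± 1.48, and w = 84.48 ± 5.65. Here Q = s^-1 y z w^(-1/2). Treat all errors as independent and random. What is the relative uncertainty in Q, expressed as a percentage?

10.3%

Since Q is a product/quotient, work with relative uncertainties:
  (-1·δs/s)² = (-1×0.0578)² = 0.00335;  (1·δy/y)² = (1×0.00761)² = 5.8e-05;  (1·δz/z)² = (1×0.0782)² = 0.00612;  (−½·δw/w)² = (-0.5×0.0669)² = 0.00112
δQ/Q = √(0.0106) = 0.103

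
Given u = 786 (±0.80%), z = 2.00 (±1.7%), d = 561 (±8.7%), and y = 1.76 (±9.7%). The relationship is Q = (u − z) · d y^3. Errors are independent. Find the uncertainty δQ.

7.29e+05

Let w = u − z = 784. δw = √(δu² + δz²) = √(39.5 + 0.00116) = 6.29, so δw/w = 0.00802.
Q is then a monomial in w, d, y:
δQ/Q = √((δw/w)² + (1·δd/d)² + (3·δy/y)²) = √(6.43e-05 + 0.00757 + 0.0847) = 0.304
Q = 2.4e+06, so δQ = 0.304 × 2.4e+06 = 7.29e+05.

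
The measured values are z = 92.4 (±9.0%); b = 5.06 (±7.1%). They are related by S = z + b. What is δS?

S is a linear combination, so absolute uncertainties add in quadrature:
  (δz)² = 69.2;  (δb)² = 0.129
δS = √(69.3) = 8.32

8.32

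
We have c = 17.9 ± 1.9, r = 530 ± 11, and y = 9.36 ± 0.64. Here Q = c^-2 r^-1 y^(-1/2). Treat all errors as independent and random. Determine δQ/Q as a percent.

21.6%

For a monomial Q ∝ c^-2, r^-1, y^(-1/2), fractional errors add in quadrature:
  (-2·δc/c)² = (-2×0.106)² = 0.0451;  (-1·δr/r)² = (-1×0.0208)² = 0.000431;  (−½·δy/y)² = (-0.5×0.0684)² = 0.00117
δQ/Q = √(0.0467) = 0.216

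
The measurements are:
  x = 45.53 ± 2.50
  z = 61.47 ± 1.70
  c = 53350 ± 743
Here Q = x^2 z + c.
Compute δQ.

Let p = x^2·z = 127400. δp/p = √((2·δx/x)² + (1·δz/z)²) = √(0.0121 + 0.000765) = 0.113, so δp = 14400.
Q = p + c: δQ = √(δp² + δc²) = √(2.08e+08 + 5.52e+05) = 14400

14400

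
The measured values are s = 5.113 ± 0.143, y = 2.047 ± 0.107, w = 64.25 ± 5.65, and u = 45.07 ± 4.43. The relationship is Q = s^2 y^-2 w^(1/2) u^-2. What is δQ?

Products/powers → add relative errors in quadrature, weighted by exponent:
  (2·δs/s)² = (2×0.0280)² = 0.00313;  (-2·δy/y)² = (-2×0.0523)² = 0.0109;  (½·δw/w)² = (0.5×0.0879)² = 0.00193;  (-2·δu/u)² = (-2×0.0983)² = 0.0386
δQ/Q = √(0.0546) = 0.234
Q = 0.02462, so δQ = 0.234 × 0.02462 = 0.00575.

0.00575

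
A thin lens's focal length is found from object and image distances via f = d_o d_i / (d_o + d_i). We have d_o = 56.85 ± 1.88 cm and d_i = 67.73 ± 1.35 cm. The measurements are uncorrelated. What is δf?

0.623 cm

∂f/∂d_o = (d_i/(d_o+d_i))² = 0.296;  ∂f/∂d_i = (d_o/(d_o+d_i))² = 0.208
δf = √((∂f/∂d_o · δd_o)² + (∂f/∂d_i · δd_i)²) = √(0.309 + 0.0790) = 0.623 cm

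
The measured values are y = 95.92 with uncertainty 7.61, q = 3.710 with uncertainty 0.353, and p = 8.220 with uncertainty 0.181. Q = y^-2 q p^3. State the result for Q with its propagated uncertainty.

0.2240 ± 0.0440

Q is a product of powers, so relative uncertainties combine in quadrature:
  (-2·δy/y)² = (-2×0.0793)² = 0.0252;  (1·δq/q)² = (1×0.0951)² = 0.00905;  (3·δp/p)² = (3×0.0220)² = 0.00436
δQ/Q = √(0.0386) = 0.196
Q = 0.2240, so δQ = 0.196 × 0.2240 = 0.0440.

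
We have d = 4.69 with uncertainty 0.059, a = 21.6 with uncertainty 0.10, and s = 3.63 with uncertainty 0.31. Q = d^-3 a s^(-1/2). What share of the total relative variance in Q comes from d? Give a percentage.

43.6%

(δQ/Q)² = (-3·δd/d)² + (1·δa/a)² + (−½·δs/s)²
  d term: (-3×0.0126)² = 0.00142
  a term: (1×0.00463)² = 2.14e-05
  s term: (-0.5×0.0854)² = 0.00182
Total = 0.00327. Share from d = 0.00142/0.00327 = 0.436.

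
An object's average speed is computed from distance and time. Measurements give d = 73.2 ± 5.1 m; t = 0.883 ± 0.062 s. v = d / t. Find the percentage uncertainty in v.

Since v is a product/quotient, work with relative uncertainties:
  (1·δd/d)² = (1×0.0697)² = 0.00485;  (-1·δt/t)² = (-1×0.0702)² = 0.00493
δv/v = √(0.00978) = 0.0989

9.89%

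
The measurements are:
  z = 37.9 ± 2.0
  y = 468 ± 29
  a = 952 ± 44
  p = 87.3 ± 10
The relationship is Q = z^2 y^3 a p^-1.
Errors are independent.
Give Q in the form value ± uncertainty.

Q is a product of powers, so relative uncertainties combine in quadrature:
  (2·δz/z)² = (2×0.0528)² = 0.0111;  (3·δy/y)² = (3×0.0620)² = 0.0346;  (1·δa/a)² = (1×0.0462)² = 0.00214;  (-1·δp/p)² = (-1×0.115)² = 0.0131
δQ/Q = √(0.0610) = 0.247
Q = 1.61e+12, so δQ = 0.247 × 1.61e+12 = 3.96e+11.

(1.61 ± 0.396) × 10^12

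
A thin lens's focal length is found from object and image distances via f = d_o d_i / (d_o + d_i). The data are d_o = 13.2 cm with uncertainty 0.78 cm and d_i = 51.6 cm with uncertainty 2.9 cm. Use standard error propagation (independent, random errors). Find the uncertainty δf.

0.509 cm

∂f/∂d_o = (d_i/(d_o+d_i))² = 0.634;  ∂f/∂d_i = (d_o/(d_o+d_i))² = 0.0415
δf = √((∂f/∂d_o · δd_o)² + (∂f/∂d_i · δd_i)²) = √(0.245 + 0.0145) = 0.509 cm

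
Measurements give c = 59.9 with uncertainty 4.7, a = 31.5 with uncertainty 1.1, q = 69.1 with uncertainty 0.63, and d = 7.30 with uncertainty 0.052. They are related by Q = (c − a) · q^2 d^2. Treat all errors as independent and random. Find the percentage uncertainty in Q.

17.2%

Let u = c − a = 28.4. δu = √(δc² + δa²) = √(22.1 + 1.21) = 4.83, so δu/u = 0.170.
Q is then a monomial in u, q, d:
δQ/Q = √((δu/u)² + (2·δq/q)² + (2·δd/d)²) = √(0.0289 + 0.000332 + 0.000203) = 0.172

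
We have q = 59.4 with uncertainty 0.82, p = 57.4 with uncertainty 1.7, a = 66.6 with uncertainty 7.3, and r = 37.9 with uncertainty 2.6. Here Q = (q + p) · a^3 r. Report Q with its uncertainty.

Let u = q + p = 117. δu = √(δq² + δp²) = √(0.672 + 2.89) = 1.89, so δu/u = 0.0162.
Q is then a monomial in u, a, r:
δQ/Q = √((δu/u)² + (3·δa/a)² + (1·δr/r)²) = √(0.000261 + 0.108 + 0.00471) = 0.336
Q = 1.31e+09, so δQ = 0.336 × 1.31e+09 = 4.4e+08.

(1.31 ± 0.440) × 10^9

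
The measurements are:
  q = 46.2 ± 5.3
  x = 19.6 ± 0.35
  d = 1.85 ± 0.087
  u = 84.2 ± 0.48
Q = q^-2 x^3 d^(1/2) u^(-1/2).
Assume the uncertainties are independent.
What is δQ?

Products/powers → add relative errors in quadrature, weighted by exponent:
  (-2·δq/q)² = (-2×0.115)² = 0.0526;  (3·δx/x)² = (3×0.0179)² = 0.00287;  (½·δd/d)² = (0.5×0.0470)² = 0.000553;  (−½·δu/u)² = (-0.5×0.00570)² = 8.12e-06
δQ/Q = √(0.0561) = 0.237
Q = 0.523, so δQ = 0.237 × 0.523 = 0.124.

0.124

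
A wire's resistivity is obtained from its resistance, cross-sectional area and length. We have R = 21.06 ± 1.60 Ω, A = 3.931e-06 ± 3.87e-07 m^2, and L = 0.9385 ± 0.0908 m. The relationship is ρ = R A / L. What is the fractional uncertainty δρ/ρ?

For a monomial ρ ∝ R, A, L^-1, fractional errors add in quadrature:
  (1·δR/R)² = (1×0.0760)² = 0.00577;  (1·δA/A)² = (1×0.0984)² = 0.00969;  (-1·δL/L)² = (-1×0.0968)² = 0.00936
δρ/ρ = √(0.0248) = 0.158

0.158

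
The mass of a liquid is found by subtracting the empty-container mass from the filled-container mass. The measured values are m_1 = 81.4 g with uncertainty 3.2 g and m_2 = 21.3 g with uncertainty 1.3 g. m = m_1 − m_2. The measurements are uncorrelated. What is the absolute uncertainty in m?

3.45 g

Each term contributes (cᵢ δxᵢ)² to (δm)²:
  (δm_1)² = 10.2;  (δm_2)² = 1.69
δm = √(11.9) = 3.45 g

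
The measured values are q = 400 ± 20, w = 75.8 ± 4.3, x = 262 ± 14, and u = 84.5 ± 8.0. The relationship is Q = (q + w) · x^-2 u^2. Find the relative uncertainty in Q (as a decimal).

Let h = q + w = 476. δh = √(δq² + δw²) = √(400 + 18.5) = 20.5, so δh/h = 0.0430.
Q is then a monomial in h, x, u:
δQ/Q = √((δh/h)² + (-2·δx/x)² + (2·δu/u)²) = √(0.00185 + 0.0114 + 0.0359) = 0.222

0.222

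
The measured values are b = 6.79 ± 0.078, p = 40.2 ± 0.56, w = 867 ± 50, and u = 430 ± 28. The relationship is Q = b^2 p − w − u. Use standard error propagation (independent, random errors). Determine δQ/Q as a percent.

Let h = b^2·p = 1850. δh/h = √((2·δb/b)² + (1·δp/p)²) = √(0.000528 + 0.000194) = 0.0269, so δh = 49.8.
Q = h − w − u: δQ = √(δh² + δw² + δu²) = √(2480 + 2500 + 784) = 75.9
Q = 556, so δQ/Q = 75.9/556 = 0.136.

13.6%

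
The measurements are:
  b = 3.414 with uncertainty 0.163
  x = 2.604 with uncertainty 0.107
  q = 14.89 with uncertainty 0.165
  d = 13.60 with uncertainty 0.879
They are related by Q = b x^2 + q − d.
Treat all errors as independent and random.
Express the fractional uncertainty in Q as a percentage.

9.72%

Let p = b·x^2 = 23.15. δp/p = √((1·δb/b)² + (2·δx/x)²) = √(0.00228 + 0.00675) = 0.0950, so δp = 2.20.
Q = p + q − d: δQ = √(δp² + δq² + δd²) = √(4.84 + 0.0272 + 0.773) = 2.38
Q = 24.44, so δQ/Q = 2.38/24.44 = 0.0972.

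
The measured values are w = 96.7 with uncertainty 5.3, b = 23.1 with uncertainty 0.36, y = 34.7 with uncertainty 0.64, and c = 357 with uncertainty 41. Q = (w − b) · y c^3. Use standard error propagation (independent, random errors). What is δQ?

4.1e+10

Let u = w − b = 73.6. δu = √(δw² + δb²) = √(28.1 + 0.130) = 5.31, so δu/u = 0.0722.
Q is then a monomial in u, y, c:
δQ/Q = √((δu/u)² + (1·δy/y)² + (3·δc/c)²) = √(0.00521 + 0.000340 + 0.119) = 0.352
Q = 1.16e+11, so δQ = 0.352 × 1.16e+11 = 4.1e+10.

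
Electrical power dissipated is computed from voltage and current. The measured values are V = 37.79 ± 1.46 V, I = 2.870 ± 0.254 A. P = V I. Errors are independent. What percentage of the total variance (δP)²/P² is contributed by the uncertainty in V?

(δP/P)² = (1·δV/V)² + (1·δI/I)²
  V term: (1×0.0386)² = 0.00149
  I term: (1×0.0885)² = 0.00783
Total = 0.00933. Share from V = 0.00149/0.00933 = 0.160.

16.0%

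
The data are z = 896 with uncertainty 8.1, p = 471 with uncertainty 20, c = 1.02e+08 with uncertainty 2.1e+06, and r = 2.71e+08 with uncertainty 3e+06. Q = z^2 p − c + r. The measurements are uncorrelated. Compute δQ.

Let w = z^2·p = 3.78e+08. δw/w = √((2·δz/z)² + (1·δp/p)²) = √(0.000327 + 0.00180) = 0.0462, so δw = 1.75e+07.
Q = w − c + r: δQ = √(δw² + δc² + δr²) = √(3.05e+14 + 4.41e+12 + 9e+12) = 1.78e+07

1.78e+07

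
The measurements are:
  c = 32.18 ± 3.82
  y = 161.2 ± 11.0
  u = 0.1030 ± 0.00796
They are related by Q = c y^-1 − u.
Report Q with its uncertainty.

Let p = c·y^-1 = 0.1996. δp/p = √((1·δc/c)² + (-1·δy/y)²) = √(0.0141 + 0.00466) = 0.137, so δp = 0.0273.
Q = p − u: δQ = √(δp² + δu²) = √(0.000747 + 6.34e-05) = 0.0285
Q = 0.09663.

0.09663 ± 0.0285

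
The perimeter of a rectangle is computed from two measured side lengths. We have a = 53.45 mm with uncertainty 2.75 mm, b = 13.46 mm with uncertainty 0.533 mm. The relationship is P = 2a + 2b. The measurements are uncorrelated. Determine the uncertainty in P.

Absolute uncertainties add in quadrature for a linear combination:
  (2·δa)² = 30.2;  (2·δb)² = 1.14
δP = √(31.4) = 5.60 mm

5.60 mm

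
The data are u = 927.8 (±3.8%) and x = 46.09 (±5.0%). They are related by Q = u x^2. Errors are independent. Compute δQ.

2.11e+05

Q is a product of powers, so relative uncertainties combine in quadrature:
  (1·δu/u)² = (1×0.0380)² = 0.00144;  (2·δx/x)² = (2×0.0500)² = 0.0100
δQ/Q = √(0.0114) = 0.107
Q = 1.971e+06, so δQ = 0.107 × 1.971e+06 = 2.11e+05.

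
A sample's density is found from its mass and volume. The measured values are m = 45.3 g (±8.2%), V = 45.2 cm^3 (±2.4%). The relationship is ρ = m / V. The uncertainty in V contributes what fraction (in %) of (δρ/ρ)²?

7.89%

(δρ/ρ)² = (1·δm/m)² + (-1·δV/V)²
  m term: (1×0.0820)² = 0.00672
  V term: (-1×0.0240)² = 0.000576
Total = 0.00730. Share from V = 0.000576/0.00730 = 0.0789.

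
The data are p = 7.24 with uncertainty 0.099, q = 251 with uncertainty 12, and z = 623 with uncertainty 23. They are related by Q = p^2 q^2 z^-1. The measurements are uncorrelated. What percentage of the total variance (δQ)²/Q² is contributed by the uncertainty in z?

(δQ/Q)² = (2·δp/p)² + (2·δq/q)² + (-1·δz/z)²
  p term: (2×0.0137)² = 0.000748
  q term: (2×0.0478)² = 0.00914
  z term: (-1×0.0369)² = 0.00136
Total = 0.0113. Share from z = 0.00136/0.0113 = 0.121.

12.1%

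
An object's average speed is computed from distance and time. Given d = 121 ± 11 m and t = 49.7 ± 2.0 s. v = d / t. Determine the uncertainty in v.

v is a product of powers, so relative uncertainties combine in quadrature:
  (1·δd/d)² = (1×0.0909)² = 0.00826;  (-1·δt/t)² = (-1×0.0402)² = 0.00162
δv/v = √(0.00988) = 0.0994
v = 2.43 m/s, so δv = 0.0994 × 2.43 = 0.242 m/s.

0.242 m/s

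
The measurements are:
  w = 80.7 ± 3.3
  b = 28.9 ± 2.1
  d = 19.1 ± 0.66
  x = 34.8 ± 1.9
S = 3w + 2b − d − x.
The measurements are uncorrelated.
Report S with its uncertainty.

246 ± 10.9

Absolute uncertainties add in quadrature for a linear combination:
  (3·δw)² = 98.0;  (2·δb)² = 17.6;  (δd)² = 0.436;  (δx)² = 3.61
δS = √(120) = 10.9
S = 246.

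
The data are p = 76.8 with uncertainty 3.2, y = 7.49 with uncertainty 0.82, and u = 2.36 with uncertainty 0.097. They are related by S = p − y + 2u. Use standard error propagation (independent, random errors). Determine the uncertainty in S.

Sums and differences: (δS)² = Σ (cᵢ δxᵢ)².
  (δp)² = 10.2;  (δy)² = 0.672;  (2·δu)² = 0.0376
δS = √(11.0) = 3.31

3.31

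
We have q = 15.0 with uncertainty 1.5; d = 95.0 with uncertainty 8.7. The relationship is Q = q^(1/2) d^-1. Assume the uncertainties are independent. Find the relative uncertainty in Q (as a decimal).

Products/powers → add relative errors in quadrature, weighted by exponent:
  (½·δq/q)² = (0.5×0.100)² = 0.00250;  (-1·δd/d)² = (-1×0.0916)² = 0.00839
δQ/Q = √(0.0109) = 0.104

0.104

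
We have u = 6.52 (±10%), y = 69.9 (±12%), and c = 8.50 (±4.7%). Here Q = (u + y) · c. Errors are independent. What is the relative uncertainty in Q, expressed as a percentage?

12.0%

Let w = u + y = 76.4. δw = √(δu² + δy²) = √(0.425 + 70.4) = 8.41, so δw/w = 0.110.
Q is then a monomial in w, c:
δQ/Q = √((δw/w)² + (1·δc/c)²) = √(0.0121 + 0.00221) = 0.120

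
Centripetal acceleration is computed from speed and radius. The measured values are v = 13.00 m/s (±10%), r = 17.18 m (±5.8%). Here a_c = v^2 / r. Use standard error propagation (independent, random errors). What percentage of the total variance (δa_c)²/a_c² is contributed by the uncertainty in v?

92.2%

(δa_c/a_c)² = (2·δv/v)² + (-1·δr/r)²
  v term: (2×0.100)² = 0.0400
  r term: (-1×0.0580)² = 0.00336
Total = 0.0434. Share from v = 0.0400/0.0434 = 0.922.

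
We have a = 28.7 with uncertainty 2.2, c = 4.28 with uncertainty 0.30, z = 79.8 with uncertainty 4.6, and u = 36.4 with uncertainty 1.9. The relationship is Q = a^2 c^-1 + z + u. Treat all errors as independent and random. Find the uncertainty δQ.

Let p = a^2·c^-1 = 192. δp/p = √((2·δa/a)² + (-1·δc/c)²) = √(0.0235 + 0.00491) = 0.169, so δp = 32.4.
Q = p + z + u: δQ = √(δp² + δz² + δu²) = √(1050 + 21.2 + 3.61) = 32.8

32.8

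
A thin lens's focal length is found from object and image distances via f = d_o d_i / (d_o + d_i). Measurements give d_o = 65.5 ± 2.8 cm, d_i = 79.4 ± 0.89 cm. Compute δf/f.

∂f/∂d_o = (d_i/(d_o+d_i))² = 0.300;  ∂f/∂d_i = (d_o/(d_o+d_i))² = 0.204
δf = √((∂f/∂d_o · δd_o)² + (∂f/∂d_i · δd_i)²) = √(0.707 + 0.0331) = 0.860 cm
f = 35.9 cm, so δf/f = 0.860/35.9 = 0.0240.

0.0240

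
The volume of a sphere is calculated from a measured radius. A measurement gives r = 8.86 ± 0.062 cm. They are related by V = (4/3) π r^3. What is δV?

61.2 cm^3

V is a product of powers, so relative uncertainties combine in quadrature:
  (3·δr/r)² = (3×0.00700)² = 0.000441
δV/V = √(0.000441) = 0.0210
V = 2910 cm^3, so δV = 0.0210 × 2910 = 61.2 cm^3.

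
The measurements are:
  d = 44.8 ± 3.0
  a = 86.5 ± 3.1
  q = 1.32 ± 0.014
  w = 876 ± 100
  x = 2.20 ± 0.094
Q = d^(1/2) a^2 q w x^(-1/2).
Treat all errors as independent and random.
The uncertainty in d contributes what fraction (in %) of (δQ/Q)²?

5.65%

(δQ/Q)² = (½·δd/d)² + (2·δa/a)² + (1·δq/q)² + (1·δw/w)² + (−½·δx/x)²
  d term: (0.5×0.0670)² = 0.00112
  a term: (2×0.0358)² = 0.00514
  q term: (1×0.0106)² = 0.000112
  w term: (1×0.114)² = 0.0130
  x term: (-0.5×0.0427)² = 0.000456
Total = 0.0199. Share from d = 0.00112/0.0199 = 0.0565.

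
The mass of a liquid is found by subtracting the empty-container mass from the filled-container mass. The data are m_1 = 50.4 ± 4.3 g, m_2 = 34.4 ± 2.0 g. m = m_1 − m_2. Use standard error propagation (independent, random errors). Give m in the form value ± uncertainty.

16.0 ± 4.74 g

Sums and differences: (δm)² = Σ (cᵢ δxᵢ)².
  (δm_1)² = 18.5;  (δm_2)² = 4.00
δm = √(22.5) = 4.74 g
m = 16.0 g.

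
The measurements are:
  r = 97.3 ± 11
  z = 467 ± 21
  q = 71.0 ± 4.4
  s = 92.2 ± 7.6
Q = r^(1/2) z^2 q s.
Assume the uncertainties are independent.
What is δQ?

For a monomial Q ∝ r^(1/2), z^2, q, s, fractional errors add in quadrature:
  (½·δr/r)² = (0.5×0.113)² = 0.00320;  (2·δz/z)² = (2×0.0450)² = 0.00809;  (1·δq/q)² = (1×0.0620)² = 0.00384;  (1·δs/s)² = (1×0.0824)² = 0.00679
δQ/Q = √(0.0219) = 0.148
Q = 1.41e+10, so δQ = 0.148 × 1.41e+10 = 2.08e+09.

2.08e+09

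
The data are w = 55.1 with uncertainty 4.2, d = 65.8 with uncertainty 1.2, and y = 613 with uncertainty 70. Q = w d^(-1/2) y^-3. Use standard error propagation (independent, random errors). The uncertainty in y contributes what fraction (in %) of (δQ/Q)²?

95.2%

(δQ/Q)² = (1·δw/w)² + (−½·δd/d)² + (-3·δy/y)²
  w term: (1×0.0762)² = 0.00581
  d term: (-0.5×0.0182)² = 8.31e-05
  y term: (-3×0.114)² = 0.117
Total = 0.123. Share from y = 0.117/0.123 = 0.952.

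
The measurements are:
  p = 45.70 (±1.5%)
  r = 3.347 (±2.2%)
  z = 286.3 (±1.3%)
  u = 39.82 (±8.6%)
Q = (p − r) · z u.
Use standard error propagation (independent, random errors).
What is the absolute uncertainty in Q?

Let w = p − r = 42.35. δw = √(δp² + δr²) = √(0.470 + 0.00542) = 0.689, so δw/w = 0.0163.
Q is then a monomial in w, z, u:
δQ/Q = √((δw/w)² + (1·δz/z)² + (1·δu/u)²) = √(0.000265 + 0.000169 + 0.00740) = 0.0885
Q = 482800, so δQ = 0.0885 × 482800 = 42700.

42700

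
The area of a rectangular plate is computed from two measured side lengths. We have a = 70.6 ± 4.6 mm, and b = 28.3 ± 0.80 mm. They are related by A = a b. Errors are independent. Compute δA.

142 mm^2

Relative error in a monomial: (δA/A)² = Σ (nᵢ · δxᵢ/xᵢ)².
  (1·δa/a)² = (1×0.0652)² = 0.00425;  (1·δb/b)² = (1×0.0283)² = 0.000799
δA/A = √(0.00504) = 0.0710
A = 2000 mm^2, so δA = 0.0710 × 2000 = 142 mm^2.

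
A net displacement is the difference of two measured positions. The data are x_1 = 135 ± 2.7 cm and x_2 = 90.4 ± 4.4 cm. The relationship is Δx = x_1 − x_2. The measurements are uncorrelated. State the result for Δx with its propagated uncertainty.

44.6 ± 5.16 cm

Δx is a linear combination, so absolute uncertainties add in quadrature:
  (δx_1)² = 7.29;  (δx_2)² = 19.4
δΔx = √(26.7) = 5.16 cm
Δx = 44.6 cm.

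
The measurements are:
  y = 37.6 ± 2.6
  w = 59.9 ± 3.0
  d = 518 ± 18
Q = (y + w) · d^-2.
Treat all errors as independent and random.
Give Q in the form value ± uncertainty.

Let u = y + w = 97.5. δu = √(δy² + δw²) = √(6.76 + 9.00) = 3.97, so δu/u = 0.0407.
Q is then a monomial in u, d:
δQ/Q = √((δu/u)² + (-2·δd/d)²) = √(0.00166 + 0.00483) = 0.0805
Q = 0.000363, so δQ = 0.0805 × 0.000363 = 2.93e-05.

(3.63 ± 0.293) × 10^-4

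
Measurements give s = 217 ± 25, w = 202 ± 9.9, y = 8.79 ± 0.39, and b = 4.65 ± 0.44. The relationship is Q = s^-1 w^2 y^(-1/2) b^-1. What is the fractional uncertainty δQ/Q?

0.180

Since Q is a product/quotient, work with relative uncertainties:
  (-1·δs/s)² = (-1×0.115)² = 0.0133;  (2·δw/w)² = (2×0.0490)² = 0.00961;  (−½·δy/y)² = (-0.5×0.0444)² = 0.000492;  (-1·δb/b)² = (-1×0.0946)² = 0.00895
δQ/Q = √(0.0323) = 0.180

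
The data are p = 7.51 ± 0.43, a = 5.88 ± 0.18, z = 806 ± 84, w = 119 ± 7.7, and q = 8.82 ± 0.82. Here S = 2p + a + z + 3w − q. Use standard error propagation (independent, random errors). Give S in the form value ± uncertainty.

1180 ± 87.1

S is a linear combination, so absolute uncertainties add in quadrature:
  (2·δp)² = 0.740;  (δa)² = 0.0324;  (δz)² = 7060;  (3·δw)² = 534;  (δq)² = 0.672
δS = √(7590) = 87.1
S = 1180.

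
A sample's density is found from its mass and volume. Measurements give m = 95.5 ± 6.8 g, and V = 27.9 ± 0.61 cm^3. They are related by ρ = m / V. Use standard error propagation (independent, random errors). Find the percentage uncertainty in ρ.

Since ρ is a product/quotient, work with relative uncertainties:
  (1·δm/m)² = (1×0.0712)² = 0.00507;  (-1·δV/V)² = (-1×0.0219)² = 0.000478
δρ/ρ = √(0.00555) = 0.0745

7.45%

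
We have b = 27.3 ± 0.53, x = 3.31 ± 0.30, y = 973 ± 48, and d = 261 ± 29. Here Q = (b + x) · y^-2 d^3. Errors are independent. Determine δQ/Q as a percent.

Let u = b + x = 30.6. δu = √(δb² + δx²) = √(0.281 + 0.0900) = 0.609, so δu/u = 0.0199.
Q is then a monomial in u, y, d:
δQ/Q = √((δu/u)² + (-2·δy/y)² + (3·δd/d)²) = √(0.000396 + 0.00973 + 0.111) = 0.348

34.8%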